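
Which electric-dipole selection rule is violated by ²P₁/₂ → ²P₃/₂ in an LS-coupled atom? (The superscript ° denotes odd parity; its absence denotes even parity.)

parity

Initial level: S=1/2, L=1, J=1/2, parity even. Final level: S=1/2, L=1, J=3/2, parity even.
Parity must change: even → even — violated.
ΔS = 0: S: 1/2 → 1/2 — satisfied.
ΔL = 0, ±1 (not L=0↔0): L: 1 → 1, ΔL = +0 — satisfied.
ΔJ = 0, ±1 (not J=0↔0): J: 1/2 → 3/2, ΔJ = +1 — satisfied.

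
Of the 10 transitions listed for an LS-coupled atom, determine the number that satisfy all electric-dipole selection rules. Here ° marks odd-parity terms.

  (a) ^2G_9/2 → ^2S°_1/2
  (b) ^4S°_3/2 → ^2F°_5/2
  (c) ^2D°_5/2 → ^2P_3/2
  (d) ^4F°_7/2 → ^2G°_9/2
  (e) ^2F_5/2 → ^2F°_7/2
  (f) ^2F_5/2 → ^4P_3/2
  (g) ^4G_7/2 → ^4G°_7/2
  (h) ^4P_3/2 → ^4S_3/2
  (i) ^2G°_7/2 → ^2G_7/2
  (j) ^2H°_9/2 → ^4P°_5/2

4

(a) forbidden (ΔL, ΔJ fail)
(b) forbidden (parity, ΔS, ΔL fail)
(c) allowed
(d) forbidden (parity, ΔS fail)
(e) allowed
(f) forbidden (parity, ΔS, ΔL fail)
(g) allowed
(h) forbidden (parity fails)
(i) allowed
(j) forbidden (parity, ΔS, ΔL, ΔJ fail)
Total allowed: 4 of 10.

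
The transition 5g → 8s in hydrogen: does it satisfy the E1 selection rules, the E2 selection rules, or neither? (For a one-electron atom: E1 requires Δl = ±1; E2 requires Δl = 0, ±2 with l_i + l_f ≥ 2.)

Δl = 0 − 4 = -4; l_i + l_f = 4.
E1 (Δl = ±1): not satisfied.
E2 (Δl = 0,±2, l_i+l_f ≥ 2): not satisfied.

neither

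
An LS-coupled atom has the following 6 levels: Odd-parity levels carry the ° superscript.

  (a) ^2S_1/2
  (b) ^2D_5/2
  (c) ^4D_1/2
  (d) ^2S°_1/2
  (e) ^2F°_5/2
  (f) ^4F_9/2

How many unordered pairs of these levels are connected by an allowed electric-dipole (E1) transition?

(a)–(b): forbidden (parity, ΔL, ΔJ).
(a)–(c): forbidden (parity, ΔS, ΔL).
(a)–(d): forbidden (ΔL).
(a)–(e): forbidden (ΔL, ΔJ).
(a)–(f): forbidden (parity, ΔS, ΔL, ΔJ).
(b)–(c): forbidden (parity, ΔS, ΔJ).
(b)–(d): forbidden (ΔL, ΔJ).
(b)–(e): allowed.
(b)–(f): forbidden (parity, ΔS, ΔJ).
(c)–(d): forbidden (ΔS, ΔL).
(c)–(e): forbidden (ΔS, ΔJ).
(c)–(f): forbidden (parity, ΔJ).
(d)–(e): forbidden (parity, ΔL, ΔJ).
(d)–(f): forbidden (ΔS, ΔL, ΔJ).
(e)–(f): forbidden (ΔS, ΔJ).
Allowed pairs: 1 of 15.

1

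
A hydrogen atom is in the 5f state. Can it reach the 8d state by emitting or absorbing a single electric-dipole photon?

allowed

Δl = 2 − 3 = -1; the E1 rule Δl = ±1 is passes.
All E1 selection rules are satisfied.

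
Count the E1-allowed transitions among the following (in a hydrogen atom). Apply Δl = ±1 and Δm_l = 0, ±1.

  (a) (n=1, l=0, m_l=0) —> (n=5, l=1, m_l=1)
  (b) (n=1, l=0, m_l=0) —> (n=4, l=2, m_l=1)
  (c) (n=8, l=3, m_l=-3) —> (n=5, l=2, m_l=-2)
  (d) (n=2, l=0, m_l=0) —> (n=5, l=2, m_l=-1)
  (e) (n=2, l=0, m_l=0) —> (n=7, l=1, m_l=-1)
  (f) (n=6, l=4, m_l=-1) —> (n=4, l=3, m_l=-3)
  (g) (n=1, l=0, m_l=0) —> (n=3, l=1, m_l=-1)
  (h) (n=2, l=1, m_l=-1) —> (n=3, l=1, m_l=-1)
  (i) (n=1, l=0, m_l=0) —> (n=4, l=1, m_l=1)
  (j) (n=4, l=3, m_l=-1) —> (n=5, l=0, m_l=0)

(a) allowed
(b) forbidden — Δl = +2 (E1 requires Δl = ±1)
(c) allowed
(d) forbidden — Δl = +2 (E1 requires Δl = ±1)
(e) allowed
(f) forbidden — Δm_l = -2 (E1 requires Δm_l = 0, ±1)
(g) allowed
(h) forbidden — Δl = +0 (E1 requires Δl = ±1)
(i) allowed
(j) forbidden — Δl = -3 (E1 requires Δl = ±1)
Total allowed: 5 of 10.

5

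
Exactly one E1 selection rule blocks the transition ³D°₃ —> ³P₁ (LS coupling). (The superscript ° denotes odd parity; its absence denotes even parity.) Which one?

the ΔJ = 0, ±1 rule

Parity must change: odd → even — passes.
ΔS = 0: S: 1 → 1 — passes.
ΔL = 0, ±1 (not L=0↔0): L: 2 → 1, ΔL = -1 — passes.
ΔJ = 0, ±1 (not J=0↔0): J: 3 → 1, ΔJ = -2 — fails.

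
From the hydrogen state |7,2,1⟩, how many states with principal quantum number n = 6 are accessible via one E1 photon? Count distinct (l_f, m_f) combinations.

5

E1 requires Δl = ±1, so l_f ∈ {1, 3}; with 0 ≤ l_f ≤ n_f−1 = 5, the allowed l_f values are {1, 3}.
For l_f = 1: m_f ∈ {m_i−1, m_i, m_i+1} ∩ [−1, 1] = {0, 1} → 2 states.
For l_f = 3: m_f ∈ {m_i−1, m_i, m_i+1} ∩ [−3, 3] = {0, 1, 2} → 3 states.
Total: 5.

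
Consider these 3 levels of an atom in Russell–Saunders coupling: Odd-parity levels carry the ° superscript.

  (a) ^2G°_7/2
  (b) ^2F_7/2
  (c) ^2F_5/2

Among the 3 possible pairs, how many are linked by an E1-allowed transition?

(a)–(b): allowed.
(a)–(c): allowed.
(b)–(c): forbidden (parity).
Allowed pairs: 2 of 3.

2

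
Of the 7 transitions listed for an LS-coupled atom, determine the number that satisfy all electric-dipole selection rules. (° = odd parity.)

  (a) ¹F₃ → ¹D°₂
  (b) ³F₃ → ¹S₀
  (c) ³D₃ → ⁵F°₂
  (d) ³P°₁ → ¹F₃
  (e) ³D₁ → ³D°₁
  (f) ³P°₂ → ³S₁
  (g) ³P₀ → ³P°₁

(a) allowed
(b) forbidden (parity, ΔS, ΔL, ΔJ fail)
(c) forbidden (ΔS fails)
(d) forbidden (ΔS, ΔL, ΔJ fail)
(e) allowed
(f) allowed
(g) allowed
Total allowed: 4 of 7.

4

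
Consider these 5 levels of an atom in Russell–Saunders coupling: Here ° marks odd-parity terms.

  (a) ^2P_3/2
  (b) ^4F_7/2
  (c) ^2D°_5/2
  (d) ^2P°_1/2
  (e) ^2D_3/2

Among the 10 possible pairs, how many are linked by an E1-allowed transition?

4

(a)–(b): forbidden (parity, ΔS, ΔL, ΔJ).
(a)–(c): allowed.
(a)–(d): allowed.
(a)–(e): forbidden (parity).
(b)–(c): forbidden (ΔS).
(b)–(d): forbidden (ΔS, ΔL, ΔJ).
(b)–(e): forbidden (parity, ΔS, ΔJ).
(c)–(d): forbidden (parity, ΔJ).
(c)–(e): allowed.
(d)–(e): allowed.
Allowed pairs: 4 of 10.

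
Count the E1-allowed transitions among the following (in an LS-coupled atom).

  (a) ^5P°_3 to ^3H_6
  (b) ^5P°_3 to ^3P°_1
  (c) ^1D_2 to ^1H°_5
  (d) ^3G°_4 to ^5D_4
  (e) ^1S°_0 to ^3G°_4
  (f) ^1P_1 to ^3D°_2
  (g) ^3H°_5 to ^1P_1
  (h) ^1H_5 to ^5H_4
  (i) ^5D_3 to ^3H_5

(a) forbidden (ΔS, ΔL, ΔJ fail)
(b) forbidden (parity, ΔS, ΔJ fail)
(c) forbidden (ΔL, ΔJ fail)
(d) forbidden (ΔS, ΔL fail)
(e) forbidden (parity, ΔS, ΔL, ΔJ fail)
(f) forbidden (ΔS fails)
(g) forbidden (ΔS, ΔL, ΔJ fail)
(h) forbidden (parity, ΔS fail)
(i) forbidden (parity, ΔS, ΔL, ΔJ fail)
Total allowed: 0 of 9.

0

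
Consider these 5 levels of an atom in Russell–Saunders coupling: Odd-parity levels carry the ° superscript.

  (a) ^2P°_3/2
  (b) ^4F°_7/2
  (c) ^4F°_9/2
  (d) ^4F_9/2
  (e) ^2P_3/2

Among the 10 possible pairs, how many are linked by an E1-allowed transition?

3

(a)–(b): forbidden (parity, ΔS, ΔL, ΔJ).
(a)–(c): forbidden (parity, ΔS, ΔL, ΔJ).
(a)–(d): forbidden (ΔS, ΔL, ΔJ).
(a)–(e): allowed.
(b)–(c): forbidden (parity).
(b)–(d): allowed.
(b)–(e): forbidden (ΔS, ΔL, ΔJ).
(c)–(d): allowed.
(c)–(e): forbidden (ΔS, ΔL, ΔJ).
(d)–(e): forbidden (parity, ΔS, ΔL, ΔJ).
Allowed pairs: 3 of 10.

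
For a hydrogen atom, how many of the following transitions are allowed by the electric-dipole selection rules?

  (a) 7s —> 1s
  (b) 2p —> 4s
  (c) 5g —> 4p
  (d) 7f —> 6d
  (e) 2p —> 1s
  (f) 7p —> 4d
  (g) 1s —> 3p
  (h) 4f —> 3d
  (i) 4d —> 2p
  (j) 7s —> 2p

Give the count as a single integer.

(a) forbidden — Δl = +0 (E1 requires Δl = ±1)
(b) allowed
(c) forbidden — Δl = -3 (E1 requires Δl = ±1)
(d) allowed
(e) allowed
(f) allowed
(g) allowed
(h) allowed
(i) allowed
(j) allowed
Total allowed: 8 of 10.

8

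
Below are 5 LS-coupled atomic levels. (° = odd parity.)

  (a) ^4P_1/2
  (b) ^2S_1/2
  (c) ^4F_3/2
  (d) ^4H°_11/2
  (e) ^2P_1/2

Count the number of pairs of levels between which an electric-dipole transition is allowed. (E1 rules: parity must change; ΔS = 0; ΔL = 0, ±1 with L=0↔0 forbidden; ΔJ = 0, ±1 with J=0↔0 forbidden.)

0

(a)–(b): forbidden (parity, ΔS).
(a)–(c): forbidden (parity, ΔL).
(a)–(d): forbidden (ΔL, ΔJ).
(a)–(e): forbidden (parity, ΔS).
(b)–(c): forbidden (parity, ΔS, ΔL).
(b)–(d): forbidden (ΔS, ΔL, ΔJ).
(b)–(e): forbidden (parity).
(c)–(d): forbidden (ΔL, ΔJ).
(c)–(e): forbidden (parity, ΔS, ΔL).
(d)–(e): forbidden (ΔS, ΔL, ΔJ).
Allowed pairs: 0 of 10.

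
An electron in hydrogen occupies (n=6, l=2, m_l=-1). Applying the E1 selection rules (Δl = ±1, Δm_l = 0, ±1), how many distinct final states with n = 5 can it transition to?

E1 requires Δl = ±1, so l_f ∈ {1, 3}; with 0 ≤ l_f ≤ n_f−1 = 4, the allowed l_f values are {1, 3}.
For l_f = 1: m_f ∈ {m_i−1, m_i, m_i+1} ∩ [−1, 1] = {-1, 0} → 2 states.
For l_f = 3: m_f ∈ {m_i−1, m_i, m_i+1} ∩ [−3, 3] = {-2, -1, 0} → 3 states.
Total: 5.

5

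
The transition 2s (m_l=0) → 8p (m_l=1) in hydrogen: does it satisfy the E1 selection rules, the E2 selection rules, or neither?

Δl = 1 − 0 = +1; l_i + l_f = 1.
Δm_l = +1.
E1 (Δl = ±1, |Δm_l| ≤ 1): satisfied.
E2 (Δl = 0,±2, l_i+l_f ≥ 2, |Δm_l| ≤ 2): not satisfied.

E1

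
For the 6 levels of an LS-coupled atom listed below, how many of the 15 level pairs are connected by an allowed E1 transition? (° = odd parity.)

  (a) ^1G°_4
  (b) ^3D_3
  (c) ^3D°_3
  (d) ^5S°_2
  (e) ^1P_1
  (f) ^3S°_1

1

(a)–(b): forbidden (ΔS, ΔL).
(a)–(c): forbidden (parity, ΔS, ΔL).
(a)–(d): forbidden (parity, ΔS, ΔL, ΔJ).
(a)–(e): forbidden (ΔL, ΔJ).
(a)–(f): forbidden (parity, ΔS, ΔL, ΔJ).
(b)–(c): allowed.
(b)–(d): forbidden (ΔS, ΔL).
(b)–(e): forbidden (parity, ΔS, ΔJ).
(b)–(f): forbidden (ΔL, ΔJ).
(c)–(d): forbidden (parity, ΔS, ΔL).
(c)–(e): forbidden (ΔS, ΔJ).
(c)–(f): forbidden (parity, ΔL, ΔJ).
(d)–(e): forbidden (ΔS).
(d)–(f): forbidden (parity, ΔS, ΔL).
(e)–(f): forbidden (ΔS).
Allowed pairs: 1 of 15.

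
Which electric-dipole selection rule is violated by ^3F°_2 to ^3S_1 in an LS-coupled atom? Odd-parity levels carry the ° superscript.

Parity must change: odd → even — ✓.
ΔS = 0: S: 1 → 1 — ✓.
ΔL = 0, ±1 (not L=0↔0): L: 3 → 0, ΔL = -3 — ✗.
ΔJ = 0, ±1 (not J=0↔0): J: 2 → 1, ΔJ = -1 — ✓.

the ΔL = 0, ±1 rule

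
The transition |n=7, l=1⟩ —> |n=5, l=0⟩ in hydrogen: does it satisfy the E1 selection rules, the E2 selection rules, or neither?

E1

Δl = 0 − 1 = -1; l_i + l_f = 1.
E1 (Δl = ±1): satisfied.
E2 (Δl = 0,±2, l_i+l_f ≥ 2): not satisfied.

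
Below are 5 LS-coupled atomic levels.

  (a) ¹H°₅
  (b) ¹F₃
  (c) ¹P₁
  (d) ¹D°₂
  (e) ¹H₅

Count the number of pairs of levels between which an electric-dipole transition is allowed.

(a)–(b): forbidden (ΔL, ΔJ).
(a)–(c): forbidden (ΔL, ΔJ).
(a)–(d): forbidden (parity, ΔL, ΔJ).
(a)–(e): allowed.
(b)–(c): forbidden (parity, ΔL, ΔJ).
(b)–(d): allowed.
(b)–(e): forbidden (parity, ΔL, ΔJ).
(c)–(d): allowed.
(c)–(e): forbidden (parity, ΔL, ΔJ).
(d)–(e): forbidden (ΔL, ΔJ).
Allowed pairs: 3 of 10.

3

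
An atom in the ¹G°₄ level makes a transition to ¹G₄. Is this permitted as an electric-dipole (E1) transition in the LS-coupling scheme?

allowed

ΔL = 0, ±1 (not L=0↔0): L: 4 → 4, ΔL = +0 — passes.
Parity must change: odd → even — passes.
ΔS = 0: S: 0 → 0 — passes.
ΔJ = 0, ±1 (not J=0↔0): J: 4 → 4, ΔJ = +0 — passes.
All four E1 rules are satisfied.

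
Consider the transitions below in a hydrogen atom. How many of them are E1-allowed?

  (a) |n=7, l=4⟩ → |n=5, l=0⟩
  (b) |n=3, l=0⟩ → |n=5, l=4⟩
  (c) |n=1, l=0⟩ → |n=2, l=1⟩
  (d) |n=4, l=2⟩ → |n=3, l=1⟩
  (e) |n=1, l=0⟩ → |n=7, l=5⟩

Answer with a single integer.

(a) forbidden — Δl = -4 (E1 requires Δl = ±1)
(b) forbidden — Δl = +4 (E1 requires Δl = ±1)
(c) allowed
(d) allowed
(e) forbidden — Δl = +5 (E1 requires Δl = ±1)
Total allowed: 2 of 5.

2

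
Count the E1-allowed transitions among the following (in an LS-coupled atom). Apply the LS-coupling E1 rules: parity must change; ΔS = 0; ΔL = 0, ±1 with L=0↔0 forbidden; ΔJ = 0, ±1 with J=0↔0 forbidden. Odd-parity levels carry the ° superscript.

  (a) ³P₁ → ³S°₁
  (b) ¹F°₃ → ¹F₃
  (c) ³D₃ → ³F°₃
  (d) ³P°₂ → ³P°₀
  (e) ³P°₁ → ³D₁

4

(a) allowed
(b) allowed
(c) allowed
(d) forbidden (parity, ΔJ fail)
(e) allowed
Total allowed: 4 of 5.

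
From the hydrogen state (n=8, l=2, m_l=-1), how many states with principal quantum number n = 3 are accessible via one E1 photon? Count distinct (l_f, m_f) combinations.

2

E1 requires Δl = ±1, so l_f ∈ {1, 3}; with 0 ≤ l_f ≤ n_f−1 = 2, the allowed l_f values are {1}.
For l_f = 1: m_f ∈ {m_i−1, m_i, m_i+1} ∩ [−1, 1] = {-1, 0} → 2 states.
Total: 2.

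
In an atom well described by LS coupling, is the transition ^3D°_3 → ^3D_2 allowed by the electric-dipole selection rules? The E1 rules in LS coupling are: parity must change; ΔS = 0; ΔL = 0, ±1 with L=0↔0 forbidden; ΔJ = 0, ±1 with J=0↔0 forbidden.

allowed

Parity must change: odd → even — ✓.
ΔS = 0: S: 1 → 1 — ✓.
ΔL = 0, ±1 (not L=0↔0): L: 2 → 2, ΔL = +0 — ✓.
ΔJ = 0, ±1 (not J=0↔0): J: 3 → 2, ΔJ = -1 — ✓.
All four E1 rules are satisfied.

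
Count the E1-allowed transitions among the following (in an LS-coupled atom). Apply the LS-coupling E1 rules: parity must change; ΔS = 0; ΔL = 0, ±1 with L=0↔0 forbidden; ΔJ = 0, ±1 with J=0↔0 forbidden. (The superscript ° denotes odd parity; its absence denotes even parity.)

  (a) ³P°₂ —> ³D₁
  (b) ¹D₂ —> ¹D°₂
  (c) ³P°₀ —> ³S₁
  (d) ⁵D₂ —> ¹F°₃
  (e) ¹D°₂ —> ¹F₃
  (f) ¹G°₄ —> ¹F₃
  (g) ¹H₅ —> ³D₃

5

(a) allowed
(b) allowed
(c) allowed
(d) forbidden (ΔS fails)
(e) allowed
(f) allowed
(g) forbidden (parity, ΔS, ΔL, ΔJ fail)
Total allowed: 5 of 7.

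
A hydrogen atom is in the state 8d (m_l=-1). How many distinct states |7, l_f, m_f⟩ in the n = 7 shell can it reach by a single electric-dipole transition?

5

E1 requires Δl = ±1, so l_f ∈ {1, 3}; with 0 ≤ l_f ≤ n_f−1 = 6, the allowed l_f values are {1, 3}.
For l_f = 1: m_f ∈ {m_i−1, m_i, m_i+1} ∩ [−1, 1] = {-1, 0} → 2 states.
For l_f = 3: m_f ∈ {m_i−1, m_i, m_i+1} ∩ [−3, 3] = {-2, -1, 0} → 3 states.
Total: 5.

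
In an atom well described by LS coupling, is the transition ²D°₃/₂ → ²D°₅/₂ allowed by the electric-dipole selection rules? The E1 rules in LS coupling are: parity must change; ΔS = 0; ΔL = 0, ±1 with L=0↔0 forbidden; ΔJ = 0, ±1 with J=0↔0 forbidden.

forbidden

Reading off the term symbols: S 1/2→1/2, L 2→2, J 3/2→5/2, parity odd→odd.
Parity must change: odd → odd — violated.
ΔS = 0: S: 1/2 → 1/2 — satisfied.
ΔL = 0, ±1 (not L=0↔0): L: 2 → 2, ΔL = +0 — satisfied.
ΔJ = 0, ±1 (not J=0↔0): J: 3/2 → 5/2, ΔJ = +1 — satisfied.
Rule(s) violated: parity.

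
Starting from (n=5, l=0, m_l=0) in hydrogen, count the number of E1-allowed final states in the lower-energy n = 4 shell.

E1 requires Δl = ±1, so l_f ∈ {-1, 1}; with 0 ≤ l_f ≤ n_f−1 = 3, the allowed l_f values are {1}.
For l_f = 1: m_f ∈ {m_i−1, m_i, m_i+1} ∩ [−1, 1] = {-1, 0, 1} → 3 states.
Total: 3.

3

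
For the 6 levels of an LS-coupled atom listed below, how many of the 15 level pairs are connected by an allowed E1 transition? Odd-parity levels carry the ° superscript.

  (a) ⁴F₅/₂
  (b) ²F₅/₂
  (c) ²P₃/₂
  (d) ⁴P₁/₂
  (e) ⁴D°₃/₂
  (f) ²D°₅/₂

4

(a)–(b): forbidden (parity, ΔS).
(a)–(c): forbidden (parity, ΔS, ΔL).
(a)–(d): forbidden (parity, ΔL, ΔJ).
(a)–(e): allowed.
(a)–(f): forbidden (ΔS).
(b)–(c): forbidden (parity, ΔL).
(b)–(d): forbidden (parity, ΔS, ΔL, ΔJ).
(b)–(e): forbidden (ΔS).
(b)–(f): allowed.
(c)–(d): forbidden (parity, ΔS).
(c)–(e): forbidden (ΔS).
(c)–(f): allowed.
(d)–(e): allowed.
(d)–(f): forbidden (ΔS, ΔJ).
(e)–(f): forbidden (parity, ΔS).
Allowed pairs: 4 of 15.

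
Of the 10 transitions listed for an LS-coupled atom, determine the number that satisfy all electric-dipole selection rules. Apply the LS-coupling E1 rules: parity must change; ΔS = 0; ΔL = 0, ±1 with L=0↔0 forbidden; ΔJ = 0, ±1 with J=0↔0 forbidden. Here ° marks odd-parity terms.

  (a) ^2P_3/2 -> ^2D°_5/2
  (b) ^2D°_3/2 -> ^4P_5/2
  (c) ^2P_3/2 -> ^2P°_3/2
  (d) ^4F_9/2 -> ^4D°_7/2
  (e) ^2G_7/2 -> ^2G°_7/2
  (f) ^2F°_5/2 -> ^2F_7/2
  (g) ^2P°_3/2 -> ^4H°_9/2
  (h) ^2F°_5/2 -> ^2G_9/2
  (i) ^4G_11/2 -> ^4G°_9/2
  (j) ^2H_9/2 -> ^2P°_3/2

(a) allowed
(b) forbidden (ΔS fails)
(c) allowed
(d) allowed
(e) allowed
(f) allowed
(g) forbidden (parity, ΔS, ΔL, ΔJ fail)
(h) forbidden (ΔJ fails)
(i) allowed
(j) forbidden (ΔL, ΔJ fail)
Total allowed: 6 of 10.

6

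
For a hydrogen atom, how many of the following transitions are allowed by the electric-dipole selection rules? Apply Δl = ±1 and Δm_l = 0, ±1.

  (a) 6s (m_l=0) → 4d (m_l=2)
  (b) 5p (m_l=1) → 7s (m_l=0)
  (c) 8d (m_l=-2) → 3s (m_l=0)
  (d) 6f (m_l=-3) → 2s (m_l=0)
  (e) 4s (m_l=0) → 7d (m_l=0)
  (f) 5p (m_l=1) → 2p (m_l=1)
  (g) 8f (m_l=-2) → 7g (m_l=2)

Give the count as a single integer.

(a) forbidden — Δl = +2 (E1 requires Δl = ±1); Δm_l = +2 (E1 requires Δm_l = 0, ±1)
(b) allowed
(c) forbidden — Δl = -2 (E1 requires Δl = ±1); Δm_l = +2 (E1 requires Δm_l = 0, ±1)
(d) forbidden — Δl = -3 (E1 requires Δl = ±1); Δm_l = +3 (E1 requires Δm_l = 0, ±1)
(e) forbidden — Δl = +2 (E1 requires Δl = ±1)
(f) forbidden — Δl = +0 (E1 requires Δl = ±1)
(g) forbidden — Δm_l = +4 (E1 requires Δm_l = 0, ±1)
Total allowed: 1 of 7.

1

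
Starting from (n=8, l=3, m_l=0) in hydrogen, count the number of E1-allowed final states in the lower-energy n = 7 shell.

6

E1 requires Δl = ±1, so l_f ∈ {2, 4}; with 0 ≤ l_f ≤ n_f−1 = 6, the allowed l_f values are {2, 4}.
For l_f = 2: m_f ∈ {m_i−1, m_i, m_i+1} ∩ [−2, 2] = {-1, 0, 1} → 3 states.
For l_f = 4: m_f ∈ {m_i−1, m_i, m_i+1} ∩ [−4, 4] = {-1, 0, 1} → 3 states.
Total: 6.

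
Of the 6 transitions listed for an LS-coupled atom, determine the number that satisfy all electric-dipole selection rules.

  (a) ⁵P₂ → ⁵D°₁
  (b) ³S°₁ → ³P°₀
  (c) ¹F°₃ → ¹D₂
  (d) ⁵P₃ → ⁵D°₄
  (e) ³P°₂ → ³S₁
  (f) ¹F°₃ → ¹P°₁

4

(a) allowed
(b) forbidden (parity fails)
(c) allowed
(d) allowed
(e) allowed
(f) forbidden (parity, ΔL, ΔJ fail)
Total allowed: 4 of 6.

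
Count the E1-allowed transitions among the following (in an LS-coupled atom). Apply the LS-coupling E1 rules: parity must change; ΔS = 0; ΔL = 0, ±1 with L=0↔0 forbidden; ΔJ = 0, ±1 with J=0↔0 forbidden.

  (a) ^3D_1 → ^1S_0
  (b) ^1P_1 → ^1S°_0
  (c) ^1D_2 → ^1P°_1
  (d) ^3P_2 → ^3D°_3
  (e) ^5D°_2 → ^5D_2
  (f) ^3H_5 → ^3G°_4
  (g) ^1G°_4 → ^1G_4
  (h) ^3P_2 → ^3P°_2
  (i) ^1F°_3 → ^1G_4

8

(a) forbidden (parity, ΔS, ΔL fail)
(b) allowed
(c) allowed
(d) allowed
(e) allowed
(f) allowed
(g) allowed
(h) allowed
(i) allowed
Total allowed: 8 of 9.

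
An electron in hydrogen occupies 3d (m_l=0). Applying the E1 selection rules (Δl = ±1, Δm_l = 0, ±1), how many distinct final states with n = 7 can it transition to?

6

E1 requires Δl = ±1, so l_f ∈ {1, 3}; with 0 ≤ l_f ≤ n_f−1 = 6, the allowed l_f values are {1, 3}.
For l_f = 1: m_f ∈ {m_i−1, m_i, m_i+1} ∩ [−1, 1] = {-1, 0, 1} → 3 states.
For l_f = 3: m_f ∈ {m_i−1, m_i, m_i+1} ∩ [−3, 3] = {-1, 0, 1} → 3 states.
Total: 6.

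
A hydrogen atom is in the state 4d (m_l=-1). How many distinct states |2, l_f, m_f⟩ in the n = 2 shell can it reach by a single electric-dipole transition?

E1 requires Δl = ±1, so l_f ∈ {1, 3}; with 0 ≤ l_f ≤ n_f−1 = 1, the allowed l_f values are {1}.
For l_f = 1: m_f ∈ {m_i−1, m_i, m_i+1} ∩ [−1, 1] = {-1, 0} → 2 states.
Total: 2.

2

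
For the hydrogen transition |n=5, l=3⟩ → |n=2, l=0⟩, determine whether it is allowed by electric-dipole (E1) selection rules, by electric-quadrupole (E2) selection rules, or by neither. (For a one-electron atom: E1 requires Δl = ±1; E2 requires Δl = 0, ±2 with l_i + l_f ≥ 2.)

Δl = 0 − 3 = -3; l_i + l_f = 3.
E1 (Δl = ±1): not satisfied.
E2 (Δl = 0,±2, l_i+l_f ≥ 2): not satisfied.

neither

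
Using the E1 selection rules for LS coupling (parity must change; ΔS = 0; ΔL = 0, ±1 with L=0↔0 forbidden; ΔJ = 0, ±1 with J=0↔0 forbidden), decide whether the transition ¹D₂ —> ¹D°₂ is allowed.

Reading off the term symbols: S 0→0, L 2→2, J 2→2, parity even→odd.
Parity must change: even → odd — ✓.
ΔS = 0: S: 0 → 0 — ✓.
ΔL = 0, ±1 (not L=0↔0): L: 2 → 2, ΔL = +0 — ✓.
ΔJ = 0, ±1 (not J=0↔0): J: 2 → 2, ΔJ = +0 — ✓.
All four E1 rules are satisfied.

allowed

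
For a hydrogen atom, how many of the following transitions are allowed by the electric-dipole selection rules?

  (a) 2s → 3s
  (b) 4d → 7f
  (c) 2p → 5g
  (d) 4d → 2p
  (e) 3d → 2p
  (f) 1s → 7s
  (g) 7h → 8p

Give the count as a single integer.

(a) forbidden — Δl = +0 (E1 requires Δl = ±1)
(b) allowed
(c) forbidden — Δl = +3 (E1 requires Δl = ±1)
(d) allowed
(e) allowed
(f) forbidden — Δl = +0 (E1 requires Δl = ±1)
(g) forbidden — Δl = -4 (E1 requires Δl = ±1)
Total allowed: 3 of 7.

3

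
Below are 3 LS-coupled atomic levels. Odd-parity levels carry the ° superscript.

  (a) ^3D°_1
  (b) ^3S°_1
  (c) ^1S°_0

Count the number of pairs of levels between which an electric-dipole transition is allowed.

(a)–(b): forbidden (parity, ΔL).
(a)–(c): forbidden (parity, ΔS, ΔL).
(b)–(c): forbidden (parity, ΔS, ΔL).
Allowed pairs: 0 of 3.

0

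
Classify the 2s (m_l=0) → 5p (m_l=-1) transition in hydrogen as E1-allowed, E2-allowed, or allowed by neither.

E1

Δl = 1 − 0 = +1; l_i + l_f = 1.
Δm_l = -1.
E1 (Δl = ±1, |Δm_l| ≤ 1): satisfied.
E2 (Δl = 0,±2, l_i+l_f ≥ 2, |Δm_l| ≤ 2): not satisfied.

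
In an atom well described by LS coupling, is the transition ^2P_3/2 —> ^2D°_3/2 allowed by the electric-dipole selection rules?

Reading off the term symbols: S 1/2→1/2, L 1→2, J 3/2→3/2, parity even→odd.
ΔL = 0, ±1 (not L=0↔0): L: 1 → 2, ΔL = +1 — satisfied.
ΔJ = 0, ±1 (not J=0↔0): J: 3/2 → 3/2, ΔJ = +0 — satisfied.
ΔS = 0: S: 1/2 → 1/2 — satisfied.
Parity must change: even → odd — satisfied.
All four E1 rules are satisfied.

allowed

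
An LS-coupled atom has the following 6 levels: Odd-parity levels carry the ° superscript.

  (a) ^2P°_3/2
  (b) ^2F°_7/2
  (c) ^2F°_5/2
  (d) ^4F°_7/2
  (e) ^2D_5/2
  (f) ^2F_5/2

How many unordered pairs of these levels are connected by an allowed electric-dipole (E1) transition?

(a)–(b): forbidden (parity, ΔL, ΔJ).
(a)–(c): forbidden (parity, ΔL).
(a)–(d): forbidden (parity, ΔS, ΔL, ΔJ).
(a)–(e): allowed.
(a)–(f): forbidden (ΔL).
(b)–(c): forbidden (parity).
(b)–(d): forbidden (parity, ΔS).
(b)–(e): allowed.
(b)–(f): allowed.
(c)–(d): forbidden (parity, ΔS).
(c)–(e): allowed.
(c)–(f): allowed.
(d)–(e): forbidden (ΔS).
(d)–(f): forbidden (ΔS).
(e)–(f): forbidden (parity).
Allowed pairs: 5 of 15.

5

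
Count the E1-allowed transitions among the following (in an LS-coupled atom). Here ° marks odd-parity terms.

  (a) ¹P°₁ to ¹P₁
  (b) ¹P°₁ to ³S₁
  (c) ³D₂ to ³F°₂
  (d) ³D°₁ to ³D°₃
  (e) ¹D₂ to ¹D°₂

(a) allowed
(b) forbidden (ΔS fails)
(c) allowed
(d) forbidden (parity, ΔJ fail)
(e) allowed
Total allowed: 3 of 5.

3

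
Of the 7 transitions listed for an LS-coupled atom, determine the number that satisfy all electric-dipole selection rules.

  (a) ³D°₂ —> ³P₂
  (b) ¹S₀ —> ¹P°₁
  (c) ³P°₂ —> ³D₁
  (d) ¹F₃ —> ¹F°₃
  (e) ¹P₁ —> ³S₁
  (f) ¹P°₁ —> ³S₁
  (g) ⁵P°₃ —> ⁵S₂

5

(a) allowed
(b) allowed
(c) allowed
(d) allowed
(e) forbidden (parity, ΔS fail)
(f) forbidden (ΔS fails)
(g) allowed
Total allowed: 5 of 7.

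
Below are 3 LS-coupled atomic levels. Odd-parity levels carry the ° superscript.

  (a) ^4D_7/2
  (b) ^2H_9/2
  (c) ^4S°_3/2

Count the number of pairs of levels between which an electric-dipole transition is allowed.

0

(a)–(b): forbidden (parity, ΔS, ΔL).
(a)–(c): forbidden (ΔL, ΔJ).
(b)–(c): forbidden (ΔS, ΔL, ΔJ).
Allowed pairs: 0 of 3.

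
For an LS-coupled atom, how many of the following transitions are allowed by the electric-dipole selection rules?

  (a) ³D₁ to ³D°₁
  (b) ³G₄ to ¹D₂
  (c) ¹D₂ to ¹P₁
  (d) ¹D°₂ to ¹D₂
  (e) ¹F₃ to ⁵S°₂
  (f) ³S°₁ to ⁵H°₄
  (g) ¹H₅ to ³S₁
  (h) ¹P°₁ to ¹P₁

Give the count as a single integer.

3

(a) allowed
(b) forbidden (parity, ΔS, ΔL, ΔJ fail)
(c) forbidden (parity fails)
(d) allowed
(e) forbidden (ΔS, ΔL fail)
(f) forbidden (parity, ΔS, ΔL, ΔJ fail)
(g) forbidden (parity, ΔS, ΔL, ΔJ fail)
(h) allowed
Total allowed: 3 of 8.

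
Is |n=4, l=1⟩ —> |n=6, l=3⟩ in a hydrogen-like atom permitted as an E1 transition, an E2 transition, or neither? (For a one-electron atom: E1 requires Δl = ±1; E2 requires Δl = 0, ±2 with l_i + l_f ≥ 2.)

Δl = 3 − 1 = +2; l_i + l_f = 4.
E1 (Δl = ±1): not satisfied.
E2 (Δl = 0,±2, l_i+l_f ≥ 2): satisfied.

E2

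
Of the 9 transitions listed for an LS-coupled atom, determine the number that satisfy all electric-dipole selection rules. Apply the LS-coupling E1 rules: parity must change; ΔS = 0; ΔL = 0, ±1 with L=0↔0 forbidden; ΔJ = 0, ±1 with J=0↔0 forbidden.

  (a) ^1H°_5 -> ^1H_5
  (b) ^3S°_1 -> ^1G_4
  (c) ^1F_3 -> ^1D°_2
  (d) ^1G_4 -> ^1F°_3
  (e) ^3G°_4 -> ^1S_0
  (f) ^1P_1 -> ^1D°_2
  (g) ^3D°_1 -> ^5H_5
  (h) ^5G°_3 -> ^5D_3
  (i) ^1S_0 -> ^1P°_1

(a) allowed
(b) forbidden (ΔS, ΔL, ΔJ fail)
(c) allowed
(d) allowed
(e) forbidden (ΔS, ΔL, ΔJ fail)
(f) allowed
(g) forbidden (ΔS, ΔL, ΔJ fail)
(h) forbidden (ΔL fails)
(i) allowed
Total allowed: 5 of 9.

5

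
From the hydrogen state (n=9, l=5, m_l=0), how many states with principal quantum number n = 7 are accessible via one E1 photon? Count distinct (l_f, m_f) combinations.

E1 requires Δl = ±1, so l_f ∈ {4, 6}; with 0 ≤ l_f ≤ n_f−1 = 6, the allowed l_f values are {4, 6}.
For l_f = 4: m_f ∈ {m_i−1, m_i, m_i+1} ∩ [−4, 4] = {-1, 0, 1} → 3 states.
For l_f = 6: m_f ∈ {m_i−1, m_i, m_i+1} ∩ [−6, 6] = {-1, 0, 1} → 3 states.
Total: 6.

6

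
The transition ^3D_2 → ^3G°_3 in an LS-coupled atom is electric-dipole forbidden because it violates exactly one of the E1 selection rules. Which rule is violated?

Parity must change: even → odd — ok.
ΔS = 0: S: 1 → 1 — ok.
ΔL = 0, ±1 (not L=0↔0): L: 2 → 4, ΔL = +2 — fails.
ΔJ = 0, ±1 (not J=0↔0): J: 2 → 3, ΔJ = +1 — ok.

the ΔL = 0, ±1 rule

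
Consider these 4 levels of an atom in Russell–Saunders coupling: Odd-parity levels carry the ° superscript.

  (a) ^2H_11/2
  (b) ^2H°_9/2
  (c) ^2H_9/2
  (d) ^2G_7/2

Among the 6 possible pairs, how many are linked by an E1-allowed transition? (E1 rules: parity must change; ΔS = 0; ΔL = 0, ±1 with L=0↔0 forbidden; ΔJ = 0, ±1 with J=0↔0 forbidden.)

(a)–(b): allowed.
(a)–(c): forbidden (parity).
(a)–(d): forbidden (parity, ΔJ).
(b)–(c): allowed.
(b)–(d): allowed.
(c)–(d): forbidden (parity).
Allowed pairs: 3 of 6.

3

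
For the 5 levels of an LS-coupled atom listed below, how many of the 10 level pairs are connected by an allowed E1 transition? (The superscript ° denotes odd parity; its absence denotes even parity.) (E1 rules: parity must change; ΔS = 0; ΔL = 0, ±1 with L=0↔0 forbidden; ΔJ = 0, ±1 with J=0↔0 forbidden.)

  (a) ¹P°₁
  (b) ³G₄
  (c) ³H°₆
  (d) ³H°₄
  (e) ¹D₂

(a)–(b): forbidden (ΔS, ΔL, ΔJ).
(a)–(c): forbidden (parity, ΔS, ΔL, ΔJ).
(a)–(d): forbidden (parity, ΔS, ΔL, ΔJ).
(a)–(e): allowed.
(b)–(c): forbidden (ΔJ).
(b)–(d): allowed.
(b)–(e): forbidden (parity, ΔS, ΔL, ΔJ).
(c)–(d): forbidden (parity, ΔJ).
(c)–(e): forbidden (ΔS, ΔL, ΔJ).
(d)–(e): forbidden (ΔS, ΔL, ΔJ).
Allowed pairs: 2 of 10.

2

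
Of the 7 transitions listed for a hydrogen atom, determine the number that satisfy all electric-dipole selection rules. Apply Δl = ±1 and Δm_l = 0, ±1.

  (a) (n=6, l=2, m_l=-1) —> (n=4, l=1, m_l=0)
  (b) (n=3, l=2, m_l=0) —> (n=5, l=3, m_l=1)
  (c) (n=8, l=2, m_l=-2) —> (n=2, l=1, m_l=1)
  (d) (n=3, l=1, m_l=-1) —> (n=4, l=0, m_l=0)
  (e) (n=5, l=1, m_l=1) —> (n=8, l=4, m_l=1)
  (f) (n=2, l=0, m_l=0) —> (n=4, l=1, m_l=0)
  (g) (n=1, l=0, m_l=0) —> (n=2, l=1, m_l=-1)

(a) allowed
(b) allowed
(c) forbidden — Δm_l = +3 (E1 requires Δm_l = 0, ±1)
(d) allowed
(e) forbidden — Δl = +3 (E1 requires Δl = ±1)
(f) allowed
(g) allowed
Total allowed: 5 of 7.

5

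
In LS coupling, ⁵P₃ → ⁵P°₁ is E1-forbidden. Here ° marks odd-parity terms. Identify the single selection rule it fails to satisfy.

the ΔJ = 0, ±1 rule

Initial level: S=2, L=1, J=3, parity even. Final level: S=2, L=1, J=1, parity odd.
ΔL = 0, ±1 (not L=0↔0): L: 1 → 1, ΔL = +0 — passes.
ΔJ = 0, ±1 (not J=0↔0): J: 3 → 1, ΔJ = -2 — fails.
Parity must change: even → odd — passes.
ΔS = 0: S: 2 → 2 — passes.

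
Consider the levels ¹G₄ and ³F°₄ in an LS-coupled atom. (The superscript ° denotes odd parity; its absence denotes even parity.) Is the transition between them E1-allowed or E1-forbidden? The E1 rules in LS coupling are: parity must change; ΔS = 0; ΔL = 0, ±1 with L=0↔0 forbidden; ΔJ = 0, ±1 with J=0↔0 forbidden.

Reading off the term symbols: S 0→1, L 4→3, J 4→4, parity even→odd.
Parity must change: even → odd — satisfied.
ΔS = 0: S: 0 → 1 — violated.
ΔL = 0, ±1 (not L=0↔0): L: 4 → 3, ΔL = -1 — satisfied.
ΔJ = 0, ±1 (not J=0↔0): J: 4 → 4, ΔJ = +0 — satisfied.
Rule(s) violated: ΔS.

forbidden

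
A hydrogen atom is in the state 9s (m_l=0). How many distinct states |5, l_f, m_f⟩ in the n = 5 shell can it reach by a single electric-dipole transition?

3

E1 requires Δl = ±1, so l_f ∈ {-1, 1}; with 0 ≤ l_f ≤ n_f−1 = 4, the allowed l_f values are {1}.
For l_f = 1: m_f ∈ {m_i−1, m_i, m_i+1} ∩ [−1, 1] = {-1, 0, 1} → 3 states.
Total: 3.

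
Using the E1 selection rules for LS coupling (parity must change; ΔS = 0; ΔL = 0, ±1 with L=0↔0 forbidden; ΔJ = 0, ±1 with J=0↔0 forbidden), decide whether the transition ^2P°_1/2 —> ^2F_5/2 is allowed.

ΔS = 0: S: 1/2 → 1/2 — passes.
ΔL = 0, ±1 (not L=0↔0): L: 1 → 3, ΔL = +2 — fails.
Parity must change: odd → even — passes.
ΔJ = 0, ±1 (not J=0↔0): J: 1/2 → 5/2, ΔJ = +2 — fails.
Rule(s) violated: ΔL, ΔJ.

forbidden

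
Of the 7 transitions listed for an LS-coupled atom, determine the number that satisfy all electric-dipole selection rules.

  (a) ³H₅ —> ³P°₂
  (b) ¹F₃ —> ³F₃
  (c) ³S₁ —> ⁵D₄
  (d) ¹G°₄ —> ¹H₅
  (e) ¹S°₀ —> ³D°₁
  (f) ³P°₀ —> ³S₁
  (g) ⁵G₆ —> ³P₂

(a) forbidden (ΔL, ΔJ fail)
(b) forbidden (parity, ΔS fail)
(c) forbidden (parity, ΔS, ΔL, ΔJ fail)
(d) allowed
(e) forbidden (parity, ΔS, ΔL fail)
(f) allowed
(g) forbidden (parity, ΔS, ΔL, ΔJ fail)
Total allowed: 2 of 7.

2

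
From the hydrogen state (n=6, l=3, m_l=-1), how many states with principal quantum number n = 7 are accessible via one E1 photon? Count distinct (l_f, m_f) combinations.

E1 requires Δl = ±1, so l_f ∈ {2, 4}; with 0 ≤ l_f ≤ n_f−1 = 6, the allowed l_f values are {2, 4}.
For l_f = 2: m_f ∈ {m_i−1, m_i, m_i+1} ∩ [−2, 2] = {-2, -1, 0} → 3 states.
For l_f = 4: m_f ∈ {m_i−1, m_i, m_i+1} ∩ [−4, 4] = {-2, -1, 0} → 3 states.
Total: 6.

6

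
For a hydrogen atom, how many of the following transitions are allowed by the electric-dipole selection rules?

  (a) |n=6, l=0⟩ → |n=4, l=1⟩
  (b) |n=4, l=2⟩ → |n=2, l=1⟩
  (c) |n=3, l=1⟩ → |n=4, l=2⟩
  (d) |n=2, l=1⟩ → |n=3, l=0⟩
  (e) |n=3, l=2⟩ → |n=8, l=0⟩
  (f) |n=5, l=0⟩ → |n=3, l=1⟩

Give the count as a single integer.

(a) allowed
(b) allowed
(c) allowed
(d) allowed
(e) forbidden — Δl = -2 (E1 requires Δl = ±1)
(f) allowed
Total allowed: 5 of 6.

5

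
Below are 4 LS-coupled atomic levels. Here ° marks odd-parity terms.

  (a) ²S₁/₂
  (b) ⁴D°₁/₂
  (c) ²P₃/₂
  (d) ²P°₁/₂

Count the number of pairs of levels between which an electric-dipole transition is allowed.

(a)–(b): forbidden (ΔS, ΔL).
(a)–(c): forbidden (parity).
(a)–(d): allowed.
(b)–(c): forbidden (ΔS).
(b)–(d): forbidden (parity, ΔS).
(c)–(d): allowed.
Allowed pairs: 2 of 6.

2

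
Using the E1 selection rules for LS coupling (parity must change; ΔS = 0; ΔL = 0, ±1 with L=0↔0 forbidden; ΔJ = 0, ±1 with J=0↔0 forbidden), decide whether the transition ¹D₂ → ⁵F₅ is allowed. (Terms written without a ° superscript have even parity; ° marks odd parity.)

Initial level: S=0, L=2, J=2, parity even. Final level: S=2, L=3, J=5, parity even.
Parity must change: even → even — fails.
ΔS = 0: S: 0 → 2 — fails.
ΔL = 0, ±1 (not L=0↔0): L: 2 → 3, ΔL = +1 — passes.
ΔJ = 0, ±1 (not J=0↔0): J: 2 → 5, ΔJ = +3 — fails.
Rule(s) violated: parity, ΔS, ΔJ.

forbidden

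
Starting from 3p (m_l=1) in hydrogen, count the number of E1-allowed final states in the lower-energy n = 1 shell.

1

E1 requires Δl = ±1, so l_f ∈ {0, 2}; with 0 ≤ l_f ≤ n_f−1 = 0, the allowed l_f values are {0}.
For l_f = 0: m_f ∈ {m_i−1, m_i, m_i+1} ∩ [−0, 0] = {0} → 1 state.
Total: 1.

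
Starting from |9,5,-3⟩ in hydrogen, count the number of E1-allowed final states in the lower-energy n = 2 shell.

0

E1 requires l_f ∈ {4, 6}, but neither lies in [0, 1], so no final state is reachable.
Total: 0.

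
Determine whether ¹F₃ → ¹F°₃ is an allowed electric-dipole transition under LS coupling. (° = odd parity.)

Parity must change: even → odd — ✓.
ΔS = 0: S: 0 → 0 — ✓.
ΔL = 0, ±1 (not L=0↔0): L: 3 → 3, ΔL = +0 — ✓.
ΔJ = 0, ±1 (not J=0↔0): J: 3 → 3, ΔJ = +0 — ✓.
All four E1 rules are satisfied.

allowed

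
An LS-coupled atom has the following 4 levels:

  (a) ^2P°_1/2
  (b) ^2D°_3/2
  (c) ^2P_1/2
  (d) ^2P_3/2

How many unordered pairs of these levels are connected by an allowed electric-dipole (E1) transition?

(a)–(b): forbidden (parity).
(a)–(c): allowed.
(a)–(d): allowed.
(b)–(c): allowed.
(b)–(d): allowed.
(c)–(d): forbidden (parity).
Allowed pairs: 4 of 6.

4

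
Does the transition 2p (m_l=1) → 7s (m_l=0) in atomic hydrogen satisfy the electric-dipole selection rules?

allowed

Δl = 0 − 1 = -1; the E1 rule Δl = ±1 is ✓.
m_l: 1 → 0 (Δm_l = -1). |Δm_l| ≤ 1 ✓.
All E1 selection rules are satisfied.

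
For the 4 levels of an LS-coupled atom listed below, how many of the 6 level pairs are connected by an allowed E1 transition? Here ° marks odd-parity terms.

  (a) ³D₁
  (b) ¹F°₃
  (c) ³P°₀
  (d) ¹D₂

(a)–(b): forbidden (ΔS, ΔJ).
(a)–(c): allowed.
(a)–(d): forbidden (parity, ΔS).
(b)–(c): forbidden (parity, ΔS, ΔL, ΔJ).
(b)–(d): allowed.
(c)–(d): forbidden (ΔS, ΔJ).
Allowed pairs: 2 of 6.

2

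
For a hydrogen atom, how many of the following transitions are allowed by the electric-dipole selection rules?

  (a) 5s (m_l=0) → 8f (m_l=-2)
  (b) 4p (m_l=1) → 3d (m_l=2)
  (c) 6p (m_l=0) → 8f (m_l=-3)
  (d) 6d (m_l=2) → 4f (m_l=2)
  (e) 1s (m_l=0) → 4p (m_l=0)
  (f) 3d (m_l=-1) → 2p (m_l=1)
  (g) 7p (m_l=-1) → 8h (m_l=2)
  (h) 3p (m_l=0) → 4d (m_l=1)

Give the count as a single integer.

(a) forbidden — Δl = +3 (E1 requires Δl = ±1); Δm_l = -2 (E1 requires Δm_l = 0, ±1)
(b) allowed
(c) forbidden — Δl = +2 (E1 requires Δl = ±1); Δm_l = -3 (E1 requires Δm_l = 0, ±1)
(d) allowed
(e) allowed
(f) forbidden — Δm_l = +2 (E1 requires Δm_l = 0, ±1)
(g) forbidden — Δl = +4 (E1 requires Δl = ±1); Δm_l = +3 (E1 requires Δm_l = 0, ±1)
(h) allowed
Total allowed: 4 of 8.

4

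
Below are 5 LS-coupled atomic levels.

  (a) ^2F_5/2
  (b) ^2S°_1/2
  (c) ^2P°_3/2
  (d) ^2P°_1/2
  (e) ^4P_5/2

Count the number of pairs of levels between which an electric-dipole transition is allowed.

(a)–(b): forbidden (ΔL, ΔJ).
(a)–(c): forbidden (ΔL).
(a)–(d): forbidden (ΔL, ΔJ).
(a)–(e): forbidden (parity, ΔS, ΔL).
(b)–(c): forbidden (parity).
(b)–(d): forbidden (parity).
(b)–(e): forbidden (ΔS, ΔJ).
(c)–(d): forbidden (parity).
(c)–(e): forbidden (ΔS).
(d)–(e): forbidden (ΔS, ΔJ).
Allowed pairs: 0 of 10.

0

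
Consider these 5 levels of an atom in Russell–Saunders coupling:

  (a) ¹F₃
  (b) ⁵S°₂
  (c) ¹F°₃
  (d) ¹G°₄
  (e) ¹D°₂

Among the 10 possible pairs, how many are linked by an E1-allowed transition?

(a)–(b): forbidden (ΔS, ΔL).
(a)–(c): allowed.
(a)–(d): allowed.
(a)–(e): allowed.
(b)–(c): forbidden (parity, ΔS, ΔL).
(b)–(d): forbidden (parity, ΔS, ΔL, ΔJ).
(b)–(e): forbidden (parity, ΔS, ΔL).
(c)–(d): forbidden (parity).
(c)–(e): forbidden (parity).
(d)–(e): forbidden (parity, ΔL, ΔJ).
Allowed pairs: 3 of 10.

3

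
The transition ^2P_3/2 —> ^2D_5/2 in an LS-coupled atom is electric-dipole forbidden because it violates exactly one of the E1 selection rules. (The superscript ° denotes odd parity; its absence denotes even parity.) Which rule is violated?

Reading off the term symbols: S 1/2→1/2, L 1→2, J 3/2→5/2, parity even→even.
ΔJ = 0, ±1 (not J=0↔0): J: 3/2 → 5/2, ΔJ = +1 — ✓.
Parity must change: even → even — ✗.
ΔS = 0: S: 1/2 → 1/2 — ✓.
ΔL = 0, ±1 (not L=0↔0): L: 1 → 2, ΔL = +1 — ✓.

parity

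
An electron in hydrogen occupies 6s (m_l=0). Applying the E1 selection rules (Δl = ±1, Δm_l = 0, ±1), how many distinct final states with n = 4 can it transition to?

E1 requires Δl = ±1, so l_f ∈ {-1, 1}; with 0 ≤ l_f ≤ n_f−1 = 3, the allowed l_f values are {1}.
For l_f = 1: m_f ∈ {m_i−1, m_i, m_i+1} ∩ [−1, 1] = {-1, 0, 1} → 3 states.
Total: 3.

3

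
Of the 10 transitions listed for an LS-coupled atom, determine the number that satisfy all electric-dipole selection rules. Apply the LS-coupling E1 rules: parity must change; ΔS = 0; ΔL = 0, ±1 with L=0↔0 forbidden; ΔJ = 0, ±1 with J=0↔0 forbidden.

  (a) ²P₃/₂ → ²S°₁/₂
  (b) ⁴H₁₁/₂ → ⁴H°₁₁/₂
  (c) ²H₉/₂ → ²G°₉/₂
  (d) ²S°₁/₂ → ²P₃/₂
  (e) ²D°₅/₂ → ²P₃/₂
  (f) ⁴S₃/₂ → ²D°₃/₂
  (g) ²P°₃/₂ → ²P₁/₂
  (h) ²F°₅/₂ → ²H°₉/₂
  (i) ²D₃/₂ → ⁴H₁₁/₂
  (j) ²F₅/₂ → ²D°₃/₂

(a) allowed
(b) allowed
(c) allowed
(d) allowed
(e) allowed
(f) forbidden (ΔS, ΔL fail)
(g) allowed
(h) forbidden (parity, ΔL, ΔJ fail)
(i) forbidden (parity, ΔS, ΔL, ΔJ fail)
(j) allowed
Total allowed: 7 of 10.

7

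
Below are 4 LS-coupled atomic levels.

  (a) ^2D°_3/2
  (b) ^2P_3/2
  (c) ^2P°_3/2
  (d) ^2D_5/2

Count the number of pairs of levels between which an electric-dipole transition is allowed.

4

(a)–(b): allowed.
(a)–(c): forbidden (parity).
(a)–(d): allowed.
(b)–(c): allowed.
(b)–(d): forbidden (parity).
(c)–(d): allowed.
Allowed pairs: 4 of 6.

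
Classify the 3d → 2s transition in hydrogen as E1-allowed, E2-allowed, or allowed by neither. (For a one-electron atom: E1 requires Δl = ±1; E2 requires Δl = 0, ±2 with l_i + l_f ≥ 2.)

E2

Δl = 0 − 2 = -2; l_i + l_f = 2.
E1 (Δl = ±1): not satisfied.
E2 (Δl = 0,±2, l_i+l_f ≥ 2): satisfied.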